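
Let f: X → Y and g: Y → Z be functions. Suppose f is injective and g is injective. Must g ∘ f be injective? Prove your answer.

Suppose (g ∘ f)(u) = (g ∘ f)(v), i.e. g(f(u)) = g(f(v)).
Since g is injective, f(u) = f(v). Since f is injective, u = v. Thus g ∘ f is injective.

injective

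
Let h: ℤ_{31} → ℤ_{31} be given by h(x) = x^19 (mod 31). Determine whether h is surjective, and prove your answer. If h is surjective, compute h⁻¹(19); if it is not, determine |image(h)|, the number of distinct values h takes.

Since 31 is prime, the nonzero elements of ℤ_{31} form a cyclic group of order 30.
As gcd(19, 30) = 1, raising to the 19th power is a bijection on this group: if x_1^19 ≡ x_2^19 then (x_1x_2^{−1})^19 = 1, and the only element of order dividing gcd(19, 30) = 1 is 1, so x_1 = x_2.
With h(0) = 0 this makes h injective on all of ℤ_{31}, hence bijective (finite equal-size domain and codomain). In particular h is surjective.
Since h is surjective, we find the preimage of 19. The inverse of x ↦ x^19 on (ℤ_{31})^× is x ↦ x^19, because 19·19 = 361 = 12·30 + 1 ≡ 1 (mod 30) and x^{30} = 1 for x ≠ 0 (Fermat). So h⁻¹(19) = 19^19 mod 31.
Repeated squaring mod 31: 19^1 ≡ 19, 19^2 ≡ 19² = 361 ≡ 20, 19^4 ≡ 20² = 400 ≡ 28, 19^8 ≡ 28² = 784 ≡ 9, 19^16 ≡ 9² = 81 ≡ 19. Since 19 = 16 + 2 + 1, 19^19 ≡ 19·20·19: 19·20 = 380 ≡ 8, then 8·19 = 152 ≡ 28. So 19^19 ≡ 28 (mod 31).
Hence h⁻¹(19) = 28.

28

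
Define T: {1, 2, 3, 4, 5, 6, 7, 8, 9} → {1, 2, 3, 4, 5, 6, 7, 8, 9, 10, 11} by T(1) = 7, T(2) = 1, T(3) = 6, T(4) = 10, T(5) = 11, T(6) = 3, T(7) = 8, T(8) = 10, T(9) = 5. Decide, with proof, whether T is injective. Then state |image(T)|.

T(4) = 10 = T(8) with 4 ≠ 8, so T is not injective.
The image of T is {1, 3, 5, 6, 7, 8, 10, 11}, which has 8 elements.

8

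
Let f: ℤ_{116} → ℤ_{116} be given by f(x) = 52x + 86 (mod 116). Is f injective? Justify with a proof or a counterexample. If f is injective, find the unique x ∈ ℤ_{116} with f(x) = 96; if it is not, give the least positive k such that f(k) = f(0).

29

Recall: f is injective when f(u) = f(v) forces u = v.
We have gcd(52, 116) = 4 > 1. Taking u = 0 and v = 29: f(0) = 86 and f(29) = 52·29 + 86 = 1594 ≡ 86 (mod 116).
So f(0) = f(29) while 0 ≠ 29, hence f is not injective.
Since f is not injective, we find the least positive k with f(k) = f(0): this means 52k ≡ 0 (mod 116), i.e. 116 ∣ 52k. Since gcd(52, 116) = 4, dividing through by 4 this holds exactly when 29 ∣ 13k, and as gcd(13, 29) = 1, exactly when 29 ∣ k.
The smallest positive such k is 29.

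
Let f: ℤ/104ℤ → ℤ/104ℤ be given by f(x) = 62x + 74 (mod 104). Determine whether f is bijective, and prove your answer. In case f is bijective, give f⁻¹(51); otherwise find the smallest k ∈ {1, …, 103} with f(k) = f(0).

52

We have gcd(62, 104) = 2 > 1. Taking a = 0 and b = 52: f(0) = 74 and f(52) = 62·52 + 74 = 3298 ≡ 74 (mod 104).
So f(0) = f(52) while 0 ≠ 52, so f is not injective, hence not bijective.
Since f is not bijective, we find the least positive k with f(k) = f(0): this means 62k ≡ 0 (mod 104), i.e. 104 ∣ 62k. Since gcd(62, 104) = 2, dividing through by 2 this holds exactly when 52 ∣ 31k, and as gcd(31, 52) = 1, exactly when 52 ∣ k.
The smallest positive such k is 52.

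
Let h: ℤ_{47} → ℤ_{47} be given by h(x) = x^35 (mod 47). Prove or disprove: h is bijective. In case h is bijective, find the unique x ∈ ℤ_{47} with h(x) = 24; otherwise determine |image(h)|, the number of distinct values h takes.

12

Since 47 is prime, the nonzero elements of ℤ_{47} form a cyclic group of order 46.
As gcd(35, 46) = 1, raising to the 35th power is a bijection on this group: if x_1^35 ≡ x_2^35 then (x_1x_2^{−1})^35 = 1, and the only element of order dividing gcd(35, 46) = 1 is 1, so x_1 = x_2.
With h(0) = 0 this makes h injective on all of ℤ_{47}, hence bijective (finite equal-size domain and codomain). In particular h is bijective.
Since h is bijective, we find the preimage of 24. The inverse of x ↦ x^35 on (ℤ_{47})^× is x ↦ x^25, because 35·25 = 875 = 19·46 + 1 ≡ 1 (mod 46) and x^{46} = 1 for x ≠ 0 (Fermat). So h⁻¹(24) = 24^25 mod 47.
Repeated squaring mod 47: 24^1 ≡ 24, 24^2 ≡ 24² = 576 ≡ 12, 24^4 ≡ 12² = 144 ≡ 3, 24^8 ≡ 3² = 9, 24^16 ≡ 9² = 81 ≡ 34. Since 25 = 16 + 8 + 1, 24^25 ≡ 34·9·24: 34·9 = 306 ≡ 24, then 24·24 = 576 ≡ 12. So 24^25 ≡ 12 (mod 47).
Hence h⁻¹(24) = 12.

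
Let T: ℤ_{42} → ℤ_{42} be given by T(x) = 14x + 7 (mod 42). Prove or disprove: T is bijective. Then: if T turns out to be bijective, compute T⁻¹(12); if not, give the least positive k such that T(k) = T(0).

Recall that injectivity means: for all a, b in the domain, T(a) = T(b) implies a = b.
We have gcd(14, 42) = 14 > 1. Taking a = 0 and b = 3: T(0) = 7 and T(3) = 14·3 + 7 = 49 ≡ 7 (mod 42).
So T(0) = T(3) while 0 ≠ 3, hence T is not injective, hence not bijective.
Since T is not bijective, we find the least positive k with T(k) = T(0): this means 14k ≡ 0 (mod 42), i.e. 42 ∣ 14k. Since gcd(14, 42) = 14, dividing through by 14 this holds exactly when 3 ∣ k.
The smallest positive such k is 3.

3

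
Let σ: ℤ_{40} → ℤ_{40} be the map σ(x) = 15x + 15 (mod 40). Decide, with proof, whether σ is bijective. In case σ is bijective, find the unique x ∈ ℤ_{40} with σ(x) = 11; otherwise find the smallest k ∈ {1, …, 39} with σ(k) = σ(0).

8

Recall that σ is injective when σ(x_1) = σ(x_2) forces x_1 = x_2.
We have gcd(15, 40) = 5 > 1. Taking x_1 = 0 and x_2 = 8: σ(0) = 15 and σ(8) = 15·8 + 15 = 135 ≡ 15 (mod 40).
So σ(0) = σ(8) while 0 ≠ 8, thus σ is not injective, hence not bijective.
Since σ is not bijective, we find the least positive k with σ(k) = σ(0): this means 15k ≡ 0 (mod 40), i.e. 40 ∣ 15k. Since gcd(15, 40) = 5, dividing through by 5 this holds exactly when 8 ∣ 3k, and as gcd(3, 8) = 1, exactly when 8 ∣ k.
The smallest positive such k is 8.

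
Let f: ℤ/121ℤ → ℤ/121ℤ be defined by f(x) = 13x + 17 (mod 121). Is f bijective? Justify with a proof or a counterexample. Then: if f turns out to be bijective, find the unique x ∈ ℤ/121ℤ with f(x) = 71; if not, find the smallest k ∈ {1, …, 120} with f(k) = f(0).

60

Recall that injectivity means: for all x_1, x_2 in the domain, f(x_1) = f(x_2) implies x_1 = x_2.
If f(x_1) = f(x_2), then 13x_1 ≡ 13x_2 (mod 121). Because gcd(13, 121) = 1, we may cancel 13 to get x_1 ≡ x_2 (mod 121).
We now compute 13⁻¹ mod 121 explicitly. Euclid's algorithm: 121 = 9·13 + 4, 13 = 3·4 + 1; back-substituting gives 1 = 28·13 − 3·121, so 13⁻¹ ≡ 28 (mod 121).
Then y ↦ 28(y − 17) is a two-sided inverse to f, so every y ∈ ℤ/121ℤ has a preimage.
Hence f is bijective.
Since f is bijective, we find f⁻¹(71): we need 13x ≡ 71 − 17 ≡ 54 (mod 121). Using 13⁻¹ = 28: x ≡ 28·54 = 1512 = 12·121 + 60, so x = 60.
Check: f(60) = 13·60 + 17 = 797 = 6·121 + 71 ≡ 71 (mod 121).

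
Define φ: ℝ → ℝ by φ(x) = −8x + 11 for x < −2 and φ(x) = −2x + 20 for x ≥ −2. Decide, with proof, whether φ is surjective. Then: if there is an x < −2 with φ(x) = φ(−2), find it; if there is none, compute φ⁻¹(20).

0

Both pieces are strictly decreasing (slopes −8 and −2), so each is injective on its own interval.
The left piece maps (−∞, −2) onto (27, ∞); the right piece maps [−2, ∞) onto (−∞, 24].
The union (27, ∞) ∪ (−∞, 24] omits the interval between 27 and 24; in particular 27 has no preimage. So φ is not surjective.
Because the two images are disjoint, no x < −2 has φ(x) = φ(−2), so we compute φ⁻¹(20): 20 lies in (−∞, 24], so solve −2x + 20 = 20: x = (20 − 20)/(−2) = 0.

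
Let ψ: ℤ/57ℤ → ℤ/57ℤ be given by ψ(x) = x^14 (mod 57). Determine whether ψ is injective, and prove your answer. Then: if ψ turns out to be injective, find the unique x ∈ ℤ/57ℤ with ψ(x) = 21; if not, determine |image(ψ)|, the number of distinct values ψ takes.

ψ(8): Repeated squaring mod 57: 8^1 ≡ 8, 8^2 ≡ 8² = 64 ≡ 7, 8^4 ≡ 7² = 49, 8^8 ≡ 49² = 2401 ≡ 7. Since 14 = 8 + 4 + 2, 8^14 ≡ 7·49·7: 7·49 = 343 ≡ 1, then 1·7 = 7. So 8^14 ≡ 7 (mod 57).
ψ(11): Repeated squaring mod 57: 11^1 ≡ 11, 11^2 ≡ 11² = 121 ≡ 7, 11^4 ≡ 7² = 49, 11^8 ≡ 49² = 2401 ≡ 7. Since 14 = 8 + 4 + 2, 11^14 ≡ 7·49·7: 7·49 = 343 ≡ 1, then 1·7 = 7. So 11^14 ≡ 7 (mod 57).
So ψ(8) = ψ(11) = 7 while 8 ≠ 11, therefore ψ is not injective.
Since ψ is not injective, we determine |image(ψ)|. Computing x^14 mod 57 for each x (by repeated squaring, reducing mod 57 at every step), the values ψ(0), ψ(1), …, ψ(56) are: 0, 1, 25, 42, 55, 28, 24, 49, 7, 54, 16, 7, 30, 43, 28, 36, 4, 25, 39, 19, 1, 6, 4, 55, 9, 43, 49, 45, 16, 16, 45, 49, 43, 9, 55, 4, 6, 1, 19, 39, 25, 4, 36, 28, 43, 30, 7, 16, 54, 7, 49, 24, 28, 55, 42, 25, 1.
The distinct values are {0, 1, 4, 6, 7, 9, 16, 19, 24, 25, 28, 30, 36, 39, 42, 43, 45, 49, 54, 55}; there are 20 of them.

20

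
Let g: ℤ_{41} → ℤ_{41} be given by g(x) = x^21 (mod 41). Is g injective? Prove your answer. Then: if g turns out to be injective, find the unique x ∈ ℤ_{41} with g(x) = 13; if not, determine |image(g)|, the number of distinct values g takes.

28

Since 41 is prime, the nonzero elements of ℤ_{41} form a cyclic group of order 40.
As gcd(21, 40) = 1, raising to the 21st power is a bijection on this group: if s^21 ≡ t^21 then (st^{−1})^21 = 1, and the only element of order dividing gcd(21, 40) = 1 is 1, so s = t.
With g(0) = 0 this makes g injective on all of ℤ_{41}, hence bijective (finite equal-size domain and codomain). In particular g is injective.
Since g is injective, we find the preimage of 13. The inverse of x ↦ x^21 on (ℤ_{41})^× is x ↦ x^21, because 21·21 = 441 = 11·40 + 1 ≡ 1 (mod 40) and x^{40} = 1 for x ≠ 0 (Fermat). So g⁻¹(13) = 13^21 mod 41.
Repeated squaring mod 41: 13^1 ≡ 13, 13^2 ≡ 13² = 169 ≡ 5, 13^4 ≡ 5² = 25, 13^8 ≡ 25² = 625 ≡ 10, 13^16 ≡ 10² = 100 ≡ 18. Since 21 = 16 + 4 + 1, 13^21 ≡ 18·25·13: 18·25 = 450 ≡ 40, then 40·13 = 520 ≡ 28. So 13^21 ≡ 28 (mod 41).
Hence g⁻¹(13) = 28.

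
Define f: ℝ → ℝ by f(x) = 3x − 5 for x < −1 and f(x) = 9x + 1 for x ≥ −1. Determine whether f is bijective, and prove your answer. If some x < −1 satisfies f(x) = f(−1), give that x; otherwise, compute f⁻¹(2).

Both pieces are strictly increasing (slopes 3 and 9), so each is injective on its own interval.
The left piece maps (−∞, −1) onto (−∞, −8); the right piece maps [−1, ∞) onto [−8, ∞).
Since −8 = −8, the images partition ℝ: f is injective and surjective, hence bijective.
Because the two images are disjoint, no x < −1 has f(x) = f(−1), so we compute f⁻¹(2): 2 lies in [−8, ∞), so solve 9x + 1 = 2: x = (2 − 1)/9 = 1/9.

1/9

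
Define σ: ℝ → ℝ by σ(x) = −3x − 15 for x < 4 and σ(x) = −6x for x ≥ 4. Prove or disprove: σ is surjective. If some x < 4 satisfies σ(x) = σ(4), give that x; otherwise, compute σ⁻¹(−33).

3

Both pieces are strictly decreasing (slopes −3 and −6), so each is injective on its own interval.
The left piece maps (−∞, 4) onto (−27, ∞); the right piece maps [4, ∞) onto (−∞, −24].
The union (−27, ∞) ∪ (−∞, −24] covers ℝ, so σ is surjective.
For the follow-up: the images overlap, so an x < 4 with σ(x) = σ(4) exists. σ(4) = −24; solving −3x − 15 = −24 for x < 4 gives x = (−24 + 15)/(−3) = 3.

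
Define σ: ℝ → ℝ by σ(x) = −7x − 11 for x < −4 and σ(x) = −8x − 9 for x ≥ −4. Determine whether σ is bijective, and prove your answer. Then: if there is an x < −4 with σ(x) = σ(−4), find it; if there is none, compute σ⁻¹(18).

-34/7

Both pieces are strictly decreasing (slopes −7 and −8), so each is injective on its own interval.
The left piece maps (−∞, −4) onto (17, ∞); the right piece maps [−4, ∞) onto (−∞, 23].
These images overlap. In particular σ(−4) = 23 (right piece), and solving −7x − 11 = 23 on the left piece gives x = −34/7 < −4.
So σ(−34/7) = σ(−4) with −34/7 ≠ −4, and σ is not injective, hence not bijective. This x = −34/7 is the requested value below −4.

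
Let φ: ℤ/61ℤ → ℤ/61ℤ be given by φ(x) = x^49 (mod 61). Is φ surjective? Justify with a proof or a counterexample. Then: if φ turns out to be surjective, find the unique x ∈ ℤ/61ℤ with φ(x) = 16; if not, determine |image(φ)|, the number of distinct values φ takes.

Since 61 is prime, the nonzero elements of ℤ/61ℤ form a cyclic group of order 60.
As gcd(49, 60) = 1, raising to the 49th power is a bijection on this group: if a^49 ≡ b^49 then (ab^{−1})^49 = 1, and the only element of order dividing gcd(49, 60) = 1 is 1, so a = b.
With φ(0) = 0 this makes φ injective on all of ℤ/61ℤ, hence bijective (finite equal-size domain and codomain). In particular φ is surjective.
Since φ is surjective, we find the preimage of 16. The inverse of x ↦ x^49 on (ℤ/61ℤ)^× is x ↦ x^49, because 49·49 = 2401 = 40·60 + 1 ≡ 1 (mod 60) and x^{60} = 1 for x ≠ 0 (Fermat). So φ⁻¹(16) = 16^49 mod 61.
Repeated squaring mod 61: 16^1 ≡ 16, 16^2 ≡ 16² = 256 ≡ 12, 16^4 ≡ 12² = 144 ≡ 22, 16^8 ≡ 22² = 484 ≡ 57, 16^16 ≡ 57² = 3249 ≡ 16, 16^32 ≡ 16² = 256 ≡ 12. Since 49 = 32 + 16 + 1, 16^49 ≡ 12·16·16: 12·16 = 192 ≡ 9, then 9·16 = 144 ≡ 22. So 16^49 ≡ 22 (mod 61).
Hence φ⁻¹(16) = 22.

22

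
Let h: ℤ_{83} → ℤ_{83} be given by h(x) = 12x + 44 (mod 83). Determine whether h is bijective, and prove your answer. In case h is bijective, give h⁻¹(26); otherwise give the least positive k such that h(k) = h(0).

40

If h(u) = h(v), then 12u ≡ 12v (mod 83). Because gcd(12, 83) = 1, we may cancel 12 to get u ≡ v (mod 83).
We now compute 12⁻¹ mod 83 explicitly. Euclid's algorithm: 83 = 6·12 + 11, 12 = 1·11 + 1; back-substituting gives 1 = 7·12 − 1·83, so 12⁻¹ ≡ 7 (mod 83).
Then y ↦ 7(y − 44) is a two-sided inverse to h, so every y ∈ ℤ_{83} has a preimage.
Hence h is bijective.
Since h is bijective, we find h⁻¹(26): we need 12x ≡ 26 − 44 ≡ 65 (mod 83). Using 12⁻¹ = 7: x ≡ 7·65 = 455 = 5·83 + 40, so x = 40.
Check: h(40) = 12·40 + 44 = 524 = 6·83 + 26 ≡ 26 (mod 83).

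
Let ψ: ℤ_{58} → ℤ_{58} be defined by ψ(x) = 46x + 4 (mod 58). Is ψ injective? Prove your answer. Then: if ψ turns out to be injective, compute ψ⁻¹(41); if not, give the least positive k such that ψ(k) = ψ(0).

29

Recall: injectivity means: for all u, v in the domain, ψ(u) = ψ(v) implies u = v.
We have gcd(46, 58) = 2 > 1. Taking u = 0 and v = 29: ψ(0) = 4 and ψ(29) = 46·29 + 4 = 1338 ≡ 4 (mod 58).
So ψ(0) = ψ(29) while 0 ≠ 29, therefore ψ is not injective.
Since ψ is not injective, we find the least positive k with ψ(k) = ψ(0): this means 46k ≡ 0 (mod 58), i.e. 58 ∣ 46k. Since gcd(46, 58) = 2, dividing through by 2 this holds exactly when 29 ∣ 23k, and as gcd(23, 29) = 1, exactly when 29 ∣ k.
The smallest positive such k is 29.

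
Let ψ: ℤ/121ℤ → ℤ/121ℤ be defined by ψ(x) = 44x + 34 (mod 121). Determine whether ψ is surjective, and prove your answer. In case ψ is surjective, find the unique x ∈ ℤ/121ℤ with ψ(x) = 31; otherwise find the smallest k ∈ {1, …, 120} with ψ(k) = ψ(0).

11

Recall: ψ is surjective if every y in the codomain equals ψ(x) for some x in the domain.
Since gcd(44, 121) = 11, we have 44x ≡ 0 (mod 11) for all x, so ψ(x) ≡ 1 (mod 11).
But 0 ≢ 1 (mod 11), so 0 ∈ ℤ/121ℤ has no preimage. So ψ is not surjective.
Since ψ is not surjective, we find the least positive k with ψ(k) = ψ(0): this means 44k ≡ 0 (mod 121), i.e. 121 ∣ 44k. Since gcd(44, 121) = 11, dividing through by 11 this holds exactly when 11 ∣ 4k, and as gcd(4, 11) = 1, exactly when 11 ∣ k.
The smallest positive such k is 11.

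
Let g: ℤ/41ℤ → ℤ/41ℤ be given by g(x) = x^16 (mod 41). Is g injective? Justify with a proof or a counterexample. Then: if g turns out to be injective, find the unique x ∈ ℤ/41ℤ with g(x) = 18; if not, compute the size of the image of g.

6

g(1) = 1^16 = 1.
g(3): Repeated squaring mod 41: 3^1 ≡ 3, 3^2 ≡ 3² = 9, 3^4 ≡ 9² = 81 ≡ 40, 3^8 ≡ 40² = 1600 ≡ 1, 3^16 ≡ 1² = 1. So 3^16 ≡ 1 (mod 41).
So g(1) = g(3) = 1 while 1 ≠ 3, hence g is not injective.
Since g is not injective, we determine |image(g)|. Computing x^16 mod 41 for each x (by repeated squaring, reducing mod 41 at every step), the values g(0), g(1), …, g(40) are: 0, 1, 18, 1, 37, 37, 18, 16, 10, 1, 10, 10, 37, 18, 1, 37, 16, 10, 18, 16, 16, 16, 16, 18, 10, 16, 37, 1, 18, 37, 10, 10, 1, 10, 16, 18, 37, 37, 1, 18, 1.
The distinct values are {0, 1, 10, 16, 18, 37}; there are 6 of them.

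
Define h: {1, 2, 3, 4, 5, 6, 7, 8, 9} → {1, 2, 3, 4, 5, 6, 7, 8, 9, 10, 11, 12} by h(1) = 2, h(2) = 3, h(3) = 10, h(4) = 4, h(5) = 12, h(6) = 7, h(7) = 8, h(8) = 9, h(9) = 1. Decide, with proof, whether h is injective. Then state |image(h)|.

The values h(1), …, h(9) are 2, 3, 10, 4, 12, 7, 8, 9, 1 — all distinct.
So h(s) = h(t) only when s = t, and h is injective.
The image of h is {1, 2, 3, 4, 7, 8, 9, 10, 12}, which has 9 elements.

9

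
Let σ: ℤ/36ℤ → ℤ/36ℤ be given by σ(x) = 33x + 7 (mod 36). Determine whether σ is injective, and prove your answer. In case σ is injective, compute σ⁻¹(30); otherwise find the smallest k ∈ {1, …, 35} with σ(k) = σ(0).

By definition, σ is injective when σ(a) = σ(b) forces a = b.
We have gcd(33, 36) = 3 > 1. Taking a = 0 and b = 12: σ(0) = 7 and σ(12) = 33·12 + 7 = 403 ≡ 7 (mod 36).
So σ(0) = σ(12) while 0 ≠ 12, hence σ is not injective.
Since σ is not injective, we find the least positive k with σ(k) = σ(0): this means 33k ≡ 0 (mod 36), i.e. 36 ∣ 33k. Since gcd(33, 36) = 3, dividing through by 3 this holds exactly when 12 ∣ 11k, and as gcd(11, 12) = 1, exactly when 12 ∣ k.
The smallest positive such k is 12.

12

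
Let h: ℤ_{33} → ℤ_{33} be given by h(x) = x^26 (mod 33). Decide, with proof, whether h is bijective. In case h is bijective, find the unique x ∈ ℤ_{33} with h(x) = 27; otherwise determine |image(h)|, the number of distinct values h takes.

h(4): Repeated squaring mod 33: 4^1 ≡ 4, 4^2 ≡ 4² = 16, 4^4 ≡ 16² = 256 ≡ 25, 4^8 ≡ 25² = 625 ≡ 31, 4^16 ≡ 31² = 961 ≡ 4. Since 26 = 16 + 8 + 2, 4^26 ≡ 4·31·16: 4·31 = 124 ≡ 25, then 25·16 = 400 ≡ 4. So 4^26 ≡ 4 (mod 33).
h(7): Repeated squaring mod 33: 7^1 ≡ 7, 7^2 ≡ 7² = 49 ≡ 16, 7^4 ≡ 16² = 256 ≡ 25, 7^8 ≡ 25² = 625 ≡ 31, 7^16 ≡ 31² = 961 ≡ 4. Since 26 = 16 + 8 + 2, 7^26 ≡ 4·31·16: 4·31 = 124 ≡ 25, then 25·16 = 400 ≡ 4. So 7^26 ≡ 4 (mod 33).
So h(4) = h(7) = 4 while 4 ≠ 7, thus h is not injective, hence not bijective.
Since h is not bijective, we determine |image(h)|. Computing x^26 mod 33 for each x (by repeated squaring, reducing mod 33 at every step), the values h(0), h(1), …, h(32) are: 0, 1, 31, 3, 4, 16, 27, 4, 25, 9, 1, 22, 12, 31, 25, 15, 16, 16, 15, 25, 31, 12, 22, 1, 9, 25, 4, 27, 16, 4, 3, 31, 1.
The distinct values are {0, 1, 3, 4, 9, 12, 15, 16, 22, 25, 27, 31}; there are 12 of them.

12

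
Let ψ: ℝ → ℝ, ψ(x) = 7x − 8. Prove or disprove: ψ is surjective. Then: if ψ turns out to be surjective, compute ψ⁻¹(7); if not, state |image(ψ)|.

15/7

By definition, surjectivity means every element of the codomain has a preimage under ψ.
For any y ∈ ℝ, x = (y + 8)/7 satisfies ψ(x) = y.
Therefore ψ is surjective.
Since ψ is surjective, we compute ψ⁻¹(7) = (7 + 8)/7 = 15/7.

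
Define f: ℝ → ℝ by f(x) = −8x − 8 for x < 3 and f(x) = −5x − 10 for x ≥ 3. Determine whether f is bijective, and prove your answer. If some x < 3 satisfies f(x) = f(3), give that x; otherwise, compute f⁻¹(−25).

Both pieces are strictly decreasing (slopes −8 and −5), so each is injective on its own interval.
The left piece maps (−∞, 3) onto (−32, ∞); the right piece maps [3, ∞) onto (−∞, −25].
These images overlap. In particular f(3) = −25 (right piece), and solving −8x − 8 = −25 on the left piece gives x = 17/8 < 3.
So f(17/8) = f(3) with 17/8 ≠ 3, and f is not injective, hence not bijective. This x = 17/8 is the requested value below 3.

17/8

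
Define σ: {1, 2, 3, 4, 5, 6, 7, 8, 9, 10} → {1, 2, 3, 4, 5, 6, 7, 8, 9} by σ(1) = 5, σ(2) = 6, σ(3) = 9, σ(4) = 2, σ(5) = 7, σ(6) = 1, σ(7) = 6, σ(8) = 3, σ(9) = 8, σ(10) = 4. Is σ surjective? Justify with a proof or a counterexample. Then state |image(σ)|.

Every element of the codomain has a preimage: 1 = σ(6), 2 = σ(4), 3 = σ(8), 4 = σ(10), 5 = σ(1), 6 = σ(2), 7 = σ(5), 8 = σ(9), 9 = σ(3).
So σ is surjective.
The image of σ is {1, 2, 3, 4, 5, 6, 7, 8, 9}, which has 9 elements.

9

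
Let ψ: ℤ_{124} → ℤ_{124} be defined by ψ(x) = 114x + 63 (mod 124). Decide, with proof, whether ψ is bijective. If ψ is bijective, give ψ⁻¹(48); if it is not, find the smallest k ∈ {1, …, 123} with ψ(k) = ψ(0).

We have gcd(114, 124) = 2 > 1. Taking a = 0 and b = 62: ψ(0) = 63 and ψ(62) = 114·62 + 63 = 7131 ≡ 63 (mod 124).
So ψ(0) = ψ(62) while 0 ≠ 62, thus ψ is not injective, hence not bijective.
Since ψ is not bijective, we find the least positive k with ψ(k) = ψ(0): this means 114k ≡ 0 (mod 124), i.e. 124 ∣ 114k. Since gcd(114, 124) = 2, dividing through by 2 this holds exactly when 62 ∣ 57k, and as gcd(57, 62) = 1, exactly when 62 ∣ k.
The smallest positive such k is 62.

62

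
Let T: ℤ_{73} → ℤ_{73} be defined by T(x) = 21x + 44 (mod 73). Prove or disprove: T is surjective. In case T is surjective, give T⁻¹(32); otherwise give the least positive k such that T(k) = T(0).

62

Since gcd(21, 73) = 1, 21 is invertible modulo 73. Euclid's algorithm: 73 = 3·21 + 10, 21 = 2·10 + 1; back-substituting gives 1 = 7·21 − 2·73, so 21⁻¹ ≡ 7 (mod 73).
Then y ↦ 7(y − 44) is a two-sided inverse to T, so every y ∈ ℤ_{73} has a preimage.
Hence T is surjective.
Since T is surjective, we find T⁻¹(32): we need 21x ≡ 32 − 44 ≡ 61 (mod 73). Using 21⁻¹ = 7: x ≡ 7·61 = 427 = 5·73 + 62, so x = 62.
Check: T(62) = 21·62 + 44 = 1346 = 18·73 + 32 ≡ 32 (mod 73).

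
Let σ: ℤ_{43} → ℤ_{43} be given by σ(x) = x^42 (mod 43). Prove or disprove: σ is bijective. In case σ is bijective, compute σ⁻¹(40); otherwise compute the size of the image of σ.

2

σ(1) = 1^42 = 1.
σ(2): Repeated squaring mod 43: 2^1 ≡ 2, 2^2 ≡ 2² = 4, 2^4 ≡ 4² = 16, 2^8 ≡ 16² = 256 ≡ 41, 2^16 ≡ 41² = 1681 ≡ 4, 2^32 ≡ 4² = 16. Since 42 = 32 + 8 + 2, 2^42 ≡ 16·41·4: 16·41 = 656 ≡ 11, then 11·4 = 44 ≡ 1. So 2^42 ≡ 1 (mod 43).
So σ(1) = σ(2) = 1 while 1 ≠ 2, hence σ is not injective, hence not bijective.
Since σ is not bijective, we determine |image(σ)|. Computing x^42 mod 43 for each x (by repeated squaring, reducing mod 43 at every step), the values σ(0), σ(1), …, σ(42) are: 0, 1, 1, 1, 1, 1, 1, 1, 1, 1, 1, 1, 1, 1, 1, 1, 1, 1, 1, 1, 1, 1, 1, 1, 1, 1, 1, 1, 1, 1, 1, 1, 1, 1, 1, 1, 1, 1, 1, 1, 1, 1, 1.
The distinct values are {0, 1}; there are 2 of them.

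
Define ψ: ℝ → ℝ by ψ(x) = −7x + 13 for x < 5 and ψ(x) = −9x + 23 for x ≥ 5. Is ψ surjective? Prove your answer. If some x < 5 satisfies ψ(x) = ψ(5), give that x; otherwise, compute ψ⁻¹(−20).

33/7

Both pieces are strictly decreasing (slopes −7 and −9), so each is injective on its own interval.
The left piece maps (−∞, 5) onto (−22, ∞); the right piece maps [5, ∞) onto (−∞, −22].
These images together cover ℝ, so ψ is surjective.
Because the two images are disjoint, no x < 5 has ψ(x) = ψ(5), so we compute ψ⁻¹(−20): −20 lies in (−22, ∞), so solve −7x + 13 = −20: x = (−20 − 13)/(−7) = 33/7.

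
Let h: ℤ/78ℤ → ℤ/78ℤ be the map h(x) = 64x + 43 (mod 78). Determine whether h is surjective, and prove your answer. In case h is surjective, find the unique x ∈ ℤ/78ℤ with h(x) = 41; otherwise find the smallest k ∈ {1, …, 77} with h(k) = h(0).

Since gcd(64, 78) = 2, we have 64x ≡ 0 (mod 2) for all x, so h(x) ≡ 1 (mod 2).
But 0 ≢ 1 (mod 2), so 0 ∈ ℤ/78ℤ has no preimage. Thus h is not surjective.
Since h is not surjective, we find the least positive k with h(k) = h(0): this means 64k ≡ 0 (mod 78), i.e. 78 ∣ 64k. Since gcd(64, 78) = 2, dividing through by 2 this holds exactly when 39 ∣ 32k, and as gcd(32, 39) = 1, exactly when 39 ∣ k.
The smallest positive such k is 39.

39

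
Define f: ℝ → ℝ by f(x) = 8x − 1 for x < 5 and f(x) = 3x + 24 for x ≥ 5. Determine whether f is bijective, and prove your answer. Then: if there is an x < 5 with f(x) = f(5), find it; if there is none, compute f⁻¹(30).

Both pieces are strictly increasing (slopes 8 and 3), so each is injective on its own interval.
The left piece maps (−∞, 5) onto (−∞, 39); the right piece maps [5, ∞) onto [39, ∞).
Since 39 = 39, the images partition ℝ: f is injective and surjective, hence bijective.
Because the two images are disjoint, no x < 5 has f(x) = f(5), so we compute f⁻¹(30): 30 lies in (−∞, 39), so solve 8x − 1 = 30: x = (30 + 1)/8 = 31/8.

31/8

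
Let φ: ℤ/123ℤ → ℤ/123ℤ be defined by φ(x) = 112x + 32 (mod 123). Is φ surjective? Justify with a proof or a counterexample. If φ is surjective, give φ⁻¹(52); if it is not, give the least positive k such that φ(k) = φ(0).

110

Recall: surjectivity means every element of the codomain has a preimage under φ.
Since gcd(112, 123) = 1, 112 is invertible modulo 123. Euclid's algorithm: 123 = 1·112 + 11, 112 = 10·11 + 2, 11 = 5·2 + 1; back-substituting gives 1 = 67·112 − 61·123, so 112⁻¹ ≡ 67 (mod 123).
For any y ∈ ℤ/123ℤ, x = 67(y − 32) mod 123 satisfies φ(x) = 112·67(y − 32) + 32 ≡ y (since 112·67 ≡ 1 mod 123). So every y has a preimage.
Therefore φ is surjective.
Since φ is surjective, we compute φ⁻¹(52): solve 112x + 32 ≡ 52 (mod 123), i.e. 112x ≡ 20 (mod 123).
Multiplying by 112⁻¹ = 67 gives x ≡ 67·20 = 1340 = 10·123 + 110 ≡ 110 (mod 123).
Check: φ(110) = 112·110 + 32 = 12352 = 100·123 + 52 ≡ 52 (mod 123).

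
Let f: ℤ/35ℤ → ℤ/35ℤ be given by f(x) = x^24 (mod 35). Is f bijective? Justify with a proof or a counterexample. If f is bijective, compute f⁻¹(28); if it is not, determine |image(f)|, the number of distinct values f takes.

4

f(1) = 1^24 = 1.
f(2): Repeated squaring mod 35: 2^1 ≡ 2, 2^2 ≡ 2² = 4, 2^4 ≡ 4² = 16, 2^8 ≡ 16² = 256 ≡ 11, 2^16 ≡ 11² = 121 ≡ 16. Since 24 = 16 + 8, 2^24 ≡ 16·11: 16·11 = 176 ≡ 1. So 2^24 ≡ 1 (mod 35).
So f(1) = f(2) = 1 while 1 ≠ 2, thus f is not injective, hence not bijective.
Since f is not bijective, we determine |image(f)|. Computing x^24 mod 35 for each x (by repeated squaring, reducing mod 35 at every step), the values f(0), f(1), …, f(34) are: 0, 1, 1, 1, 1, 15, 1, 21, 1, 1, 15, 1, 1, 1, 21, 15, 1, 1, 1, 1, 15, 21, 1, 1, 1, 15, 1, 1, 21, 1, 15, 1, 1, 1, 1.
The distinct values are {0, 1, 15, 21}; there are 4 of them.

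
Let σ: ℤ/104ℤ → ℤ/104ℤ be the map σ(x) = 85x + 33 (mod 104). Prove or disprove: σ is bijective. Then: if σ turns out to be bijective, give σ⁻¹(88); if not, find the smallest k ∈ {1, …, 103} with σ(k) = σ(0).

Recall: injectivity means: for all u, v in the domain, σ(u) = σ(v) implies u = v.
Suppose σ(u) = σ(v) in ℤ/104ℤ. Then 85u + 33 ≡ 85v + 33 (mod 104), therefore 85(u − v) ≡ 0 (mod 104).
Since gcd(85, 104) = 1, 85 is invertible modulo 104, so u − v ≡ 0 (mod 104), i.e. u = v.
We now compute 85⁻¹ mod 104 explicitly. Euclid's algorithm: 104 = 1·85 + 19, 85 = 4·19 + 9, 19 = 2·9 + 1; back-substituting gives 1 = 93·85 − 76·104, so 85⁻¹ ≡ 93 (mod 104).
For any y ∈ ℤ/104ℤ, x = 93(y − 33) mod 104 satisfies σ(x) = 85·93(y − 33) + 33 ≡ y (since 85·93 ≡ 1 mod 104). So every y has a preimage.
So σ is bijective.
Since σ is bijective, we compute σ⁻¹(88): solve 85x + 33 ≡ 88 (mod 104), i.e. 85x ≡ 55 (mod 104).
Multiplying by 85⁻¹ = 93 gives x ≡ 93·55 = 5115 = 49·104 + 19 ≡ 19 (mod 104).
Check: σ(19) = 85·19 + 33 = 1648 = 15·104 + 88 ≡ 88 (mod 104).

19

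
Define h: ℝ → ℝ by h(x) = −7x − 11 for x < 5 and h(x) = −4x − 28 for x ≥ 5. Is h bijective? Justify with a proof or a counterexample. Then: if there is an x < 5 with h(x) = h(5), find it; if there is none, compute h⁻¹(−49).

Both pieces are strictly decreasing (slopes −7 and −4), so each is injective on its own interval.
The left piece maps (−∞, 5) onto (−46, ∞); the right piece maps [5, ∞) onto (−∞, −48].
The images leave a gap (−46 has no preimage), so h is not surjective, hence not bijective.
Because the two images are disjoint, no x < 5 has h(x) = h(5), so we compute h⁻¹(−49): −49 lies in (−∞, −48], so solve −4x − 28 = −49: x = (−49 + 28)/(−4) = 21/4.

21/4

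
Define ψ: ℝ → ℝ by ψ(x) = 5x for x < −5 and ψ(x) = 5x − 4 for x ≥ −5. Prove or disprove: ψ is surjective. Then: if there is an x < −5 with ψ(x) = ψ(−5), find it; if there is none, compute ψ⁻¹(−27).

Both pieces are strictly increasing (slopes 5 and 5), so each is injective on its own interval.
The left piece maps (−∞, −5) onto (−∞, −25); the right piece maps [−5, ∞) onto [−29, ∞).
The union (−∞, −25) ∪ [−29, ∞) covers ℝ, so ψ is surjective.
For the follow-up: the images overlap, so an x < −5 with ψ(x) = ψ(−5) exists. ψ(−5) = −29; solving 5x = −29 for x < −5 gives x = (−29 − 0)/5 = −29/5.

-29/5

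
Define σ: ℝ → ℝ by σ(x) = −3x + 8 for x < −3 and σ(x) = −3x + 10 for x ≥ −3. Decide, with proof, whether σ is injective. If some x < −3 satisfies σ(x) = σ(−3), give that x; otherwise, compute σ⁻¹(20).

Both pieces are strictly decreasing (slopes −3 and −3), so each is injective on its own interval.
The left piece maps (−∞, −3) onto (17, ∞); the right piece maps [−3, ∞) onto (−∞, 19].
These images overlap. In particular σ(−3) = 19 (right piece), and solving −3x + 8 = 19 on the left piece gives x = −11/3 < −3.
So σ(−11/3) = σ(−3) with −11/3 ≠ −3, and σ is not injective. This x = −11/3 is the requested value below −3.

-11/3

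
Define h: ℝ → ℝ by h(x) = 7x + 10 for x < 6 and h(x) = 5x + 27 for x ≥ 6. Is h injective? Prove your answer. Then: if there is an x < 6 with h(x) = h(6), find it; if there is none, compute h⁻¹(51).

Both pieces are strictly increasing (slopes 7 and 5), so each is injective on its own interval.
The left piece maps (−∞, 6) onto (−∞, 52); the right piece maps [6, ∞) onto [57, ∞).
These images are disjoint, so no value is attained by both pieces. So h is injective.
Because the two images are disjoint, no x < 6 has h(x) = h(6), so we compute h⁻¹(51): 51 lies in (−∞, 52), so solve 7x + 10 = 51: x = (51 − 10)/7 = 41/7.

41/7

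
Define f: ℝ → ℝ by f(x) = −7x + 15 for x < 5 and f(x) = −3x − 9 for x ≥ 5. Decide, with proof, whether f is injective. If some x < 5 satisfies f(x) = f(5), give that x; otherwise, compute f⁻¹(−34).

Both pieces are strictly decreasing (slopes −7 and −3), so each is injective on its own interval.
The left piece maps (−∞, 5) onto (−20, ∞); the right piece maps [5, ∞) onto (−∞, −24].
These images are disjoint, so no value is attained by both pieces. So f is injective.
Because the two images are disjoint, no x < 5 has f(x) = f(5), so we compute f⁻¹(−34): −34 lies in (−∞, −24], so solve −3x − 9 = −34: x = (−34 + 9)/(−3) = 25/3.

25/3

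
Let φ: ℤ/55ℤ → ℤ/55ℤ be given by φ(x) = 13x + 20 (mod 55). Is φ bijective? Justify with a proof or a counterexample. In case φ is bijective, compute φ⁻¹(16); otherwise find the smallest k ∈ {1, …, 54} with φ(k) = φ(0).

42

Recall: φ is injective if φ(s) = φ(t) implies s = t.
If φ(s) = φ(t), then 13s ≡ 13t (mod 55). Because gcd(13, 55) = 1, we may cancel 13 to get s ≡ t (mod 55).
We now compute 13⁻¹ mod 55 explicitly. Euclid's algorithm: 55 = 4·13 + 3, 13 = 4·3 + 1; back-substituting gives 1 = 17·13 − 4·55, so 13⁻¹ ≡ 17 (mod 55).
Then y ↦ 17(y − 20) is a two-sided inverse to φ, so every y ∈ ℤ/55ℤ has a preimage.
Therefore φ is bijective.
Since φ is bijective, we compute φ⁻¹(16): solve 13x + 20 ≡ 16 (mod 55), i.e. 13x ≡ 51 (mod 55).
Multiplying by 13⁻¹ = 17 gives x ≡ 17·51 = 867 = 15·55 + 42 ≡ 42 (mod 55).
Check: φ(42) = 13·42 + 20 = 566 = 10·55 + 16 ≡ 16 (mod 55).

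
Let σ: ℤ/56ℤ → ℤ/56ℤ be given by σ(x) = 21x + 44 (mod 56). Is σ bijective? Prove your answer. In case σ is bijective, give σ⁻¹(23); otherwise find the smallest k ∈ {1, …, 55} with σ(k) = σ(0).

We have gcd(21, 56) = 7 > 1. Taking s = 0 and t = 8: σ(0) = 44 and σ(8) = 21·8 + 44 = 212 ≡ 44 (mod 56).
So σ(0) = σ(8) while 0 ≠ 8, so σ is not injective, hence not bijective.
Since σ is not bijective, we find the least positive k with σ(k) = σ(0): this means 21k ≡ 0 (mod 56), i.e. 56 ∣ 21k. Since gcd(21, 56) = 7, dividing through by 7 this holds exactly when 8 ∣ 3k, and as gcd(3, 8) = 1, exactly when 8 ∣ k.
The smallest positive such k is 8.

8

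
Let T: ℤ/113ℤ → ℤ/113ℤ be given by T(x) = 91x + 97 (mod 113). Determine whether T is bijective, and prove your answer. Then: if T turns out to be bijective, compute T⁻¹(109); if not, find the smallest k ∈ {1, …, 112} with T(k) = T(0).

By definition, T is injective when T(s) = T(t) forces s = t.
If T(s) = T(t), then 91s ≡ 91t (mod 113). Because gcd(91, 113) = 1, we may cancel 91 to get s ≡ t (mod 113).
We now compute 91⁻¹ mod 113 explicitly. Euclid's algorithm: 113 = 1·91 + 22, 91 = 4·22 + 3, 22 = 7·3 + 1; back-substituting gives 1 = 77·91 − 62·113, so 91⁻¹ ≡ 77 (mod 113).
Then y ↦ 77(y − 97) is a two-sided inverse to T, so every y ∈ ℤ/113ℤ has a preimage.
Therefore T is bijective.
Since T is bijective, we compute T⁻¹(109): solve 91x + 97 ≡ 109 (mod 113), i.e. 91x ≡ 12 (mod 113).
Multiplying by 91⁻¹ = 77 gives x ≡ 77·12 = 924 = 8·113 + 20 ≡ 20 (mod 113).
Check: T(20) = 91·20 + 97 = 1917 = 16·113 + 109 ≡ 109 (mod 113).

20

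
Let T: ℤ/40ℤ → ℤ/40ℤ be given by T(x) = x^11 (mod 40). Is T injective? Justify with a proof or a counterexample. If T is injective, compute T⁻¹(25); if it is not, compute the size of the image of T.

T(0) = 0^11 = 0.
T(10): Repeated squaring mod 40: 10^1 ≡ 10, 10^2 ≡ 10² = 100 ≡ 20, 10^4 ≡ 20² = 400 ≡ 0, 10^8 ≡ 0² = 0. Since 11 = 8 + 2 + 1, 10^11 ≡ 0·20·10: 0·20 = 0, then 0·10 = 0. So 10^11 ≡ 0 (mod 40).
So T(0) = T(10) = 0 while 0 ≠ 10, so T is not injective.
Since T is not injective, we determine |image(T)|. Computing x^11 mod 40 for each x (by repeated squaring, reducing mod 40 at every step), the values T(0), T(1), …, T(39) are: 0, 1, 8, 27, 24, 5, 16, 23, 32, 9, 0, 11, 8, 37, 24, 15, 16, 33, 32, 19, 0, 21, 8, 7, 24, 25, 16, 3, 32, 29, 0, 31, 8, 17, 24, 35, 16, 13, 32, 39.
The distinct values are {0, 1, 3, 5, 7, 8, 9, 11, 13, 15, 16, 17, 19, 21, 23, 24, 25, 27, 29, 31, 32, 33, 35, 37, 39}; there are 25 of them.

25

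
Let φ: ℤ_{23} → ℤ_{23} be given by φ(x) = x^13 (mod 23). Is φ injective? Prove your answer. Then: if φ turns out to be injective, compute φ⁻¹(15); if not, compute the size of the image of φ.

Since 23 is prime, the nonzero elements of ℤ_{23} form a cyclic group of order 22.
As gcd(13, 22) = 1, raising to the 13th power is a bijection on this group: if x_1^13 ≡ x_2^13 then (x_1x_2^{−1})^13 = 1, and the only element of order dividing gcd(13, 22) = 1 is 1, so x_1 = x_2.
With φ(0) = 0 this makes φ injective on all of ℤ_{23}, hence bijective (finite equal-size domain and codomain). In particular φ is injective.
Since φ is injective, we find the preimage of 15. The inverse of x ↦ x^13 on (ℤ_{23})^× is x ↦ x^17, because 13·17 = 221 = 10·22 + 1 ≡ 1 (mod 22) and x^{22} = 1 for x ≠ 0 (Fermat). So φ⁻¹(15) = 15^17 mod 23.
Repeated squaring mod 23: 15^1 ≡ 15, 15^2 ≡ 15² = 225 ≡ 18, 15^4 ≡ 18² = 324 ≡ 2, 15^8 ≡ 2² = 4, 15^16 ≡ 4² = 16. Since 17 = 16 + 1, 15^17 ≡ 16·15: 16·15 = 240 ≡ 10. So 15^17 ≡ 10 (mod 23).
Hence φ⁻¹(15) = 10.

10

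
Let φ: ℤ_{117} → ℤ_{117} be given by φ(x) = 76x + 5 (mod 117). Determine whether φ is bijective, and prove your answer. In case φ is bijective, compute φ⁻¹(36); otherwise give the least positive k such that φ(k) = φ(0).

Recall that φ is injective when φ(a) = φ(b) forces a = b.
Suppose φ(a) = φ(b) in ℤ_{117}. Then 76a + 5 ≡ 76b + 5 (mod 117), therefore 76(a − b) ≡ 0 (mod 117).
Since gcd(76, 117) = 1, 76 is invertible modulo 117, hence a − b ≡ 0 (mod 117), i.e. a = b.
We now compute 76⁻¹ mod 117 explicitly. Euclid's algorithm: 117 = 1·76 + 41, 76 = 1·41 + 35, 41 = 1·35 + 6, 35 = 5·6 + 5, 6 = 1·5 + 1; back-substituting gives 1 = 97·76 − 63·117, so 76⁻¹ ≡ 97 (mod 117).
Then y ↦ 97(y − 5) is a two-sided inverse to φ, so every y ∈ ℤ_{117} has a preimage.
Thus φ is bijective.
Since φ is bijective, we compute φ⁻¹(36): solve 76x + 5 ≡ 36 (mod 117), i.e. 76x ≡ 31 (mod 117).
Multiplying by 76⁻¹ = 97 gives x ≡ 97·31 = 3007 = 25·117 + 82 ≡ 82 (mod 117).
Check: φ(82) = 76·82 + 5 = 6237 = 53·117 + 36 ≡ 36 (mod 117).

82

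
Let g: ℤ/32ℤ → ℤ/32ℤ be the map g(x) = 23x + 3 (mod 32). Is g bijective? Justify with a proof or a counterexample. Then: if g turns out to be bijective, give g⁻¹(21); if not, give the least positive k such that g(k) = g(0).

Suppose g(u) = g(v) in ℤ/32ℤ. Then 23u + 3 ≡ 23v + 3 (mod 32), hence 23(u − v) ≡ 0 (mod 32).
Since gcd(23, 32) = 1, 23 is invertible modulo 32, thus u − v ≡ 0 (mod 32), i.e. u = v.
We now compute 23⁻¹ mod 32 explicitly. Euclid's algorithm: 32 = 1·23 + 9, 23 = 2·9 + 5, 9 = 1·5 + 4, 5 = 1·4 + 1; back-substituting gives 1 = 7·23 − 5·32, so 23⁻¹ ≡ 7 (mod 32).
Then y ↦ 7(y − 3) is a two-sided inverse to g, so every y ∈ ℤ/32ℤ has a preimage.
Hence g is bijective.
Since g is bijective, we compute g⁻¹(21): solve 23x + 3 ≡ 21 (mod 32), i.e. 23x ≡ 18 (mod 32).
Multiplying by 23⁻¹ = 7 gives x ≡ 7·18 = 126 = 3·32 + 30 ≡ 30 (mod 32).
Check: g(30) = 23·30 + 3 = 693 = 21·32 + 21 ≡ 21 (mod 32).

30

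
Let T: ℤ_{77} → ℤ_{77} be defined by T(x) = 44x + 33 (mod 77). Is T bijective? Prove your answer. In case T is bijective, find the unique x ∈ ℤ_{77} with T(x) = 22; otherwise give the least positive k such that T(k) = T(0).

Recall that T is injective if T(x_1) = T(x_2) implies x_1 = x_2.
We have gcd(44, 77) = 11 > 1. Taking x_1 = 0 and x_2 = 7: T(0) = 33 and T(7) = 44·7 + 33 = 341 ≡ 33 (mod 77).
So T(0) = T(7) while 0 ≠ 7, therefore T is not injective, hence not bijective.
Since T is not bijective, we find the least positive k with T(k) = T(0): this means 44k ≡ 0 (mod 77), i.e. 77 ∣ 44k. Since gcd(44, 77) = 11, dividing through by 11 this holds exactly when 7 ∣ 4k, and as gcd(4, 7) = 1, exactly when 7 ∣ k.
The smallest positive such k is 7.

7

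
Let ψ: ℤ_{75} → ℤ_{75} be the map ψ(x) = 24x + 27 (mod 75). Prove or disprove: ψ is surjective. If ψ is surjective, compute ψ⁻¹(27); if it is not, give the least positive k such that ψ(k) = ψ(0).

Since gcd(24, 75) = 3, we have 24x ≡ 0 (mod 3) for all x, so ψ(x) ≡ 0 (mod 3).
But 1 ≢ 0 (mod 3), so 1 ∈ ℤ_{75} has no preimage. Hence ψ is not surjective.
Since ψ is not surjective, we find the least positive k with ψ(k) = ψ(0): this means 24k ≡ 0 (mod 75), i.e. 75 ∣ 24k. Since gcd(24, 75) = 3, dividing through by 3 this holds exactly when 25 ∣ 8k, and as gcd(8, 25) = 1, exactly when 25 ∣ k.
The smallest positive such k is 25.

25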